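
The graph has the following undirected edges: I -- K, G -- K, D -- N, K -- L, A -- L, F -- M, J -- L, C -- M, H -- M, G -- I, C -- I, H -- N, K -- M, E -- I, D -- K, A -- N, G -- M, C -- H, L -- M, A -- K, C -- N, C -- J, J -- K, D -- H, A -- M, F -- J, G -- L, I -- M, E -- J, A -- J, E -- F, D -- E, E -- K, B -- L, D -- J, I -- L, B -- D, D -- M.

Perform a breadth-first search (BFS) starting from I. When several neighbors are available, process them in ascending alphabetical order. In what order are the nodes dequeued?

Visit I; enqueue C, E, G, K, L, M → queue [C, E, G, K, L, M]
Visit C; enqueue H, J, N → queue [E, G, K, L, M, H, J, N]
Visit E; enqueue D, F → queue [G, K, L, M, H, J, N, D, F]
Visit G → queue [K, L, M, H, J, N, D, F]
Visit K; enqueue A → queue [L, M, H, J, N, D, F, A]
Visit L; enqueue B → queue [M, H, J, N, D, F, A, B]
Visit M → queue [H, J, N, D, F, A, B]
Visit H → queue [J, N, D, F, A, B]
Visit J → queue [N, D, F, A, B]
Visit N → queue [D, F, A, B]
Visit D → queue [F, A, B]
Visit F → queue [A, B]
Visit A → queue [B]
Visit B → queue []

I C E G K L M H J N D F A B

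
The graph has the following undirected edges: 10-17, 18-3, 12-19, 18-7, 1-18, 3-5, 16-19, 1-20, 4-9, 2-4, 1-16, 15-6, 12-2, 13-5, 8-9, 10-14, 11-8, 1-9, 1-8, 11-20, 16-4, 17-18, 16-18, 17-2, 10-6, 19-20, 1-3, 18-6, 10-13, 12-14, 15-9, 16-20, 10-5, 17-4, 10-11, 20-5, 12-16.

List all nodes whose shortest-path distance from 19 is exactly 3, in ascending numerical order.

3, 6, 7, 8, 9, 10, 13, 17

Level 0: 19
Level 1: 12, 16, 20
Level 2: 1, 2, 4, 5, 11, 14, 18
Level 3: 3, 6, 7, 8, 9, 10, 13, 17
Level 4: 15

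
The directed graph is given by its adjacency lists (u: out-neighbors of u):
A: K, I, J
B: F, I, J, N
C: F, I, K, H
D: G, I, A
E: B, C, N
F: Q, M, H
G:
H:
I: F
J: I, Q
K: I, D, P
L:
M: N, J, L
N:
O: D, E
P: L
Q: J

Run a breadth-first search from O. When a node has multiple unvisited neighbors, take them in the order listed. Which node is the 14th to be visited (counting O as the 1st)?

Q

Visit O; enqueue D, E → queue [D, E]
Visit D; enqueue G, I, A → queue [E, G, I, A]
Visit E; enqueue B, C, N → queue [G, I, A, B, C, N]
Visit G → queue [I, A, B, C, N]
Visit I; enqueue F → queue [A, B, C, N, F]
Visit A; enqueue K, J → queue [B, C, N, F, K, J]
Visit B → queue [C, N, F, K, J]
Visit C; enqueue H → queue [N, F, K, J, H]
Visit N → queue [F, K, J, H]
Visit F; enqueue Q, M → queue [K, J, H, Q, M]
Visit K; enqueue P → queue [J, H, Q, M, P]
Visit J → queue [H, Q, M, P]
Visit H → queue [Q, M, P]
Visit Q → queue [M, P]
Visit M; enqueue L → queue [P, L]
Visit P → queue [L]
Visit L → queue []

Visit order: O, D, E, G, I, A, B, C, N, F, K, J, H, Q, M, P, L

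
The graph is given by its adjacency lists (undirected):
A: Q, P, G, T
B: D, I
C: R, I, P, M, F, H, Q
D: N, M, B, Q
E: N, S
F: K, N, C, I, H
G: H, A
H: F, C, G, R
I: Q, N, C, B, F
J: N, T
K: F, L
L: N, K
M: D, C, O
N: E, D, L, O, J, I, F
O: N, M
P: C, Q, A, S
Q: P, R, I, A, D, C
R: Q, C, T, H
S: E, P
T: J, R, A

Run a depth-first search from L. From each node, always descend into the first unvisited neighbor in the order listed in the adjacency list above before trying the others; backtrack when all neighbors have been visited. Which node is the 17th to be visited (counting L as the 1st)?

Visit L
L → N
N → E
E → S
S → P
P → C
C → R
R → Q
Q → I
I → B
B → D
D → M
M → O
I → F
F → K
F → H
H → G
G → A
A → T
T → J

Visit order: L, N, E, S, P, C, R, Q, I, B, D, M, O, F, K, H, G, A, T, J

G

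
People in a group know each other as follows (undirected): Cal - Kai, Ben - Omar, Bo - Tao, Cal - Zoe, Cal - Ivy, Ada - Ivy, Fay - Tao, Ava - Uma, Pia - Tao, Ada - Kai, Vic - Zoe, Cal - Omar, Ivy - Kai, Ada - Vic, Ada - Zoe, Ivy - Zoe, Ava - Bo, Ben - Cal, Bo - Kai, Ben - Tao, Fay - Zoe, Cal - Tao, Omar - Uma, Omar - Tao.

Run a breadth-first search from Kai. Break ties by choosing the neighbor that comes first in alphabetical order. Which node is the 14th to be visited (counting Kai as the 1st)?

Visit Kai; enqueue Ada, Bo, Cal, Ivy → queue [Ada, Bo, Cal, Ivy]
Visit Ada; enqueue Vic, Zoe → queue [Bo, Cal, Ivy, Vic, Zoe]
Visit Bo; enqueue Ava, Tao → queue [Cal, Ivy, Vic, Zoe, Ava, Tao]
Visit Cal; enqueue Ben, Omar → queue [Ivy, Vic, Zoe, Ava, Tao, Ben, Omar]
Visit Ivy → queue [Vic, Zoe, Ava, Tao, Ben, Omar]
Visit Vic → queue [Zoe, Ava, Tao, Ben, Omar]
Visit Zoe; enqueue Fay → queue [Ava, Tao, Ben, Omar, Fay]
Visit Ava; enqueue Uma → queue [Tao, Ben, Omar, Fay, Uma]
Visit Tao; enqueue Pia → queue [Ben, Omar, Fay, Uma, Pia]
Visit Ben → queue [Omar, Fay, Uma, Pia]
Visit Omar → queue [Fay, Uma, Pia]
Visit Fay → queue [Uma, Pia]
Visit Uma → queue [Pia]
Visit Pia → queue []

Visit order: Kai, Ada, Bo, Cal, Ivy, Vic, Zoe, Ava, Tao, Ben, Omar, Fay, Uma, Pia

Pia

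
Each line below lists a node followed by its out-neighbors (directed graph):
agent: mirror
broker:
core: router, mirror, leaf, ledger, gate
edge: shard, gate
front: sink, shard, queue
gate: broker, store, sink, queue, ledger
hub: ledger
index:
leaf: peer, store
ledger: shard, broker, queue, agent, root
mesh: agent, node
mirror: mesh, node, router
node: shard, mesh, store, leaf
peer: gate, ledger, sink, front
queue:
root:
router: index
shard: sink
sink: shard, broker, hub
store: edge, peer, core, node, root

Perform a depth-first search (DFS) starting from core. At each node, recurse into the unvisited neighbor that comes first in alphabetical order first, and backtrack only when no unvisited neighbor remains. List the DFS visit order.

Visit core
core → gate
gate → broker
gate → ledger
ledger → agent
agent → mirror
mirror → mesh
mesh → node
node → leaf
leaf → peer
peer → front
front → queue
front → shard
shard → sink
sink → hub
leaf → store
store → edge
store → root
mirror → router
router → index

core, gate, broker, ledger, agent, mirror, mesh, node, leaf, peer, front, queue, shard, sink, hub, store, edge, root, router, index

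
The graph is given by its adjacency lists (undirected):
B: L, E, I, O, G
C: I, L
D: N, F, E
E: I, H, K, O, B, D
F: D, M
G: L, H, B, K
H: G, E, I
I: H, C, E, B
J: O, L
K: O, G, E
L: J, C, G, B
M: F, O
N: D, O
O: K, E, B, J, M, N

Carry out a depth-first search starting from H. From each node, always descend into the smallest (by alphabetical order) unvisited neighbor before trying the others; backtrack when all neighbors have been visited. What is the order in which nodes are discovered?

Visit H
H → E
E → B
B → G
G → K
K → O
O → J
J → L
L → C
C → I
O → M
M → F
F → D
D → N

H -> E -> B -> G -> K -> O -> J -> L -> C -> I -> M -> F -> D -> N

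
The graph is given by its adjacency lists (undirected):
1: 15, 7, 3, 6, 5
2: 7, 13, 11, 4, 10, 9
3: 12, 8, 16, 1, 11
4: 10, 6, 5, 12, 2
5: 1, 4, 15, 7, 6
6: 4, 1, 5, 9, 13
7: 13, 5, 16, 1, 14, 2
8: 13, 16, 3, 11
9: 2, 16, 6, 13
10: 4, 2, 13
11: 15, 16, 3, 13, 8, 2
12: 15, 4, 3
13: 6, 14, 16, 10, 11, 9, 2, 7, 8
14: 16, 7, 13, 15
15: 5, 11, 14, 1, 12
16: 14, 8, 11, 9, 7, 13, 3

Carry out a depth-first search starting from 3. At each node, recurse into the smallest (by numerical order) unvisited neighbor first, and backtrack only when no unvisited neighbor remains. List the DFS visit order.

3 1 5 4 2 7 13 6 9 16 8 11 15 12 14 10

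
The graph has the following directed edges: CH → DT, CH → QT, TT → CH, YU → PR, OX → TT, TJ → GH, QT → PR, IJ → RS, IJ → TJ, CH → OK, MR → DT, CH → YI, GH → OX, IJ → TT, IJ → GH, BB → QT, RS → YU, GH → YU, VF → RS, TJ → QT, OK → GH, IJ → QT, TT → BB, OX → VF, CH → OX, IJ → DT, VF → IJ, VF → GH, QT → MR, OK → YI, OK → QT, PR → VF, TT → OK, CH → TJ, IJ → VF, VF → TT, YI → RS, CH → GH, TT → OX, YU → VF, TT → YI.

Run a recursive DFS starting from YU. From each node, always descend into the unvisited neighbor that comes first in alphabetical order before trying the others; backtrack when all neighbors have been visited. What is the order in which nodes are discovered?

YU PR VF GH OX TT BB QT MR DT CH OK YI RS TJ IJ

Visit YU
YU → PR
PR → VF
VF → GH
GH → OX
OX → TT
TT → BB
BB → QT
QT → MR
MR → DT
TT → CH
CH → OK
OK → YI
YI → RS
CH → TJ
VF → IJ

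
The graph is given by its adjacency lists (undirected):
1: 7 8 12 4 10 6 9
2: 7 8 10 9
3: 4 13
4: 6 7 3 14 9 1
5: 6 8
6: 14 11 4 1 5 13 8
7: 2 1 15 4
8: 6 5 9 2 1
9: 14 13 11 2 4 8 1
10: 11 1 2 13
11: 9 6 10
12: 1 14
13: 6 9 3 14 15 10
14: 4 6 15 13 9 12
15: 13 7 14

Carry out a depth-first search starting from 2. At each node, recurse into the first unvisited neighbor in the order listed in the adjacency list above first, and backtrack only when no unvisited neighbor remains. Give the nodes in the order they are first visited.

2, 7, 1, 8, 6, 14, 4, 3, 13, 9, 11, 10, 15, 12, 5

Visit 2
2 → 7
7 → 1
1 → 8
8 → 6
6 → 14
14 → 4
4 → 3
3 → 13
13 → 9
9 → 11
11 → 10
13 → 15
14 → 12
6 → 5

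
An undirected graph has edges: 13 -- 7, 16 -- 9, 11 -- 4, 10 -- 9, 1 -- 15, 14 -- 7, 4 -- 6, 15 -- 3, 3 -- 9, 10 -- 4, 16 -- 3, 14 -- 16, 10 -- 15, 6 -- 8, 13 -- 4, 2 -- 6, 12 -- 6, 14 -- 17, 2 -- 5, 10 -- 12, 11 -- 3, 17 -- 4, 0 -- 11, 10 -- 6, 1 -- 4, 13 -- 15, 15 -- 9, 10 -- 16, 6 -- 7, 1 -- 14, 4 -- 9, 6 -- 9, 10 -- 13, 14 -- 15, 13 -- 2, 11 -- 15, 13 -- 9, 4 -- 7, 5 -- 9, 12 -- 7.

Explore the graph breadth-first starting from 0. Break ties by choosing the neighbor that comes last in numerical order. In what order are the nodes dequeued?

0 → 11 → 15 → 4 → 3 → 14 → 13 → 10 → 9 → 1 → 17 → 7 → 6 → 16 → 2 → 12 → 5 → 8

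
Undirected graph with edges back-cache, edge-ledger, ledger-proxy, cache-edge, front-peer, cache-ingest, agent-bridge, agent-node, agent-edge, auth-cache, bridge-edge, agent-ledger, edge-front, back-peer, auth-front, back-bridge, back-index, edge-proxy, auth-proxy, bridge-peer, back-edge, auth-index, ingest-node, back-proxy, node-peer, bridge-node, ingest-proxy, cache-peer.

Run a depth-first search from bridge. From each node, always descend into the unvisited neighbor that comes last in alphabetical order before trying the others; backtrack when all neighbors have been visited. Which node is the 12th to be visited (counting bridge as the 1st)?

cache

Visit bridge
bridge → peer
peer → node
node → ingest
ingest → proxy
proxy → ledger
ledger → edge
edge → front
front → auth
auth → index
index → back
back → cache
edge → agent

Visit order: bridge, peer, node, ingest, proxy, ledger, edge, front, auth, index, back, cache, agent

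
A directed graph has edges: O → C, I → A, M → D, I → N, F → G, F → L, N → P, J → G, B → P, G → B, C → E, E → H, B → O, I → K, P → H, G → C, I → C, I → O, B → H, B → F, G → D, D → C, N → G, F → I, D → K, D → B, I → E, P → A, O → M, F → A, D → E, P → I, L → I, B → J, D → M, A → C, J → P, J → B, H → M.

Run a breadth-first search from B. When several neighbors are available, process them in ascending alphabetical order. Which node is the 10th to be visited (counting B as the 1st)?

Visit B; enqueue F, H, J, O, P → queue [F, H, J, O, P]
Visit F; enqueue A, G, I, L → queue [H, J, O, P, A, G, I, L]
Visit H; enqueue M → queue [J, O, P, A, G, I, L, M]
Visit J → queue [O, P, A, G, I, L, M]
Visit O; enqueue C → queue [P, A, G, I, L, M, C]
Visit P → queue [A, G, I, L, M, C]
Visit A → queue [G, I, L, M, C]
Visit G; enqueue D → queue [I, L, M, C, D]
Visit I; enqueue E, K, N → queue [L, M, C, D, E, K, N]
Visit L → queue [M, C, D, E, K, N]
Visit M → queue [C, D, E, K, N]
Visit C → queue [D, E, K, N]
Visit D → queue [E, K, N]
Visit E → queue [K, N]
Visit K → queue [N]
Visit N → queue []

Visit order: B, F, H, J, O, P, A, G, I, L, M, C, D, E, K, N

L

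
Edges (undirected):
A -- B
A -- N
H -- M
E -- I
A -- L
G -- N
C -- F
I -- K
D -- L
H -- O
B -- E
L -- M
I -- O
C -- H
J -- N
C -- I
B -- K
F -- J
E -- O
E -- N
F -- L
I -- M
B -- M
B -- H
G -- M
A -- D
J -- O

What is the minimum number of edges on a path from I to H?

Level 0: I
Level 1: C, E, K, M, O
Level 2: B, F, G, H, J, L, N
Level 3: A, D
H first appears at level 2.

2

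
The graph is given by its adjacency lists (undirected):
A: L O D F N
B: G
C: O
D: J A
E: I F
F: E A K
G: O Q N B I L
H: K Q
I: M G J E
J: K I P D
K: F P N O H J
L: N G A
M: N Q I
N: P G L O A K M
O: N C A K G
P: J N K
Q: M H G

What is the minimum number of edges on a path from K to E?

Level 0: K
Level 1: F, H, J, N, O, P
Level 2: A, C, D, E, G, I, L, M, Q
Level 3: B
E first appears at level 2.

2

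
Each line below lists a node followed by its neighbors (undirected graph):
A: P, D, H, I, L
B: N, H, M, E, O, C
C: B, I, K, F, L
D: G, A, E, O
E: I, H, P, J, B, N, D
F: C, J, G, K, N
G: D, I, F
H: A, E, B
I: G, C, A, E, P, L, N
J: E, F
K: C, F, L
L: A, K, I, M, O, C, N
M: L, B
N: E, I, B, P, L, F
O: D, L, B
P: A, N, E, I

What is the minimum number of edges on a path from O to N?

2

Level 0: O
Level 1: B, D, L
Level 2: A, C, E, G, H, I, K, M, N
Level 3: F, J, P
N first appears at level 2.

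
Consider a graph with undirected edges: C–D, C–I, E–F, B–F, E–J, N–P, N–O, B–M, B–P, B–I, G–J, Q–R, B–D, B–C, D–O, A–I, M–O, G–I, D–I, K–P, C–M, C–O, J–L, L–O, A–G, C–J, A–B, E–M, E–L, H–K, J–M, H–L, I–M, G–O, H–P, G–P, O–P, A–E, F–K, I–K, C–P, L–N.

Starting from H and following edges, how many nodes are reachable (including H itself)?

BFS from H visits: H, P, L, K, O, N, G, C, B, J, E, I, F, M, D, A
Reachable nodes: 16 of 18 total.

16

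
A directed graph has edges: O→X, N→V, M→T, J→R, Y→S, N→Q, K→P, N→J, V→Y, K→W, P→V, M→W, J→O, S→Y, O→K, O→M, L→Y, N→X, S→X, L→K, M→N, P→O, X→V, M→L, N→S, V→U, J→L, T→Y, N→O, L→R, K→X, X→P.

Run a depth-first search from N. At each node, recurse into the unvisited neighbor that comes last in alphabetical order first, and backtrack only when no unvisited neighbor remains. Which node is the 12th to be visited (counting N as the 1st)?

L

Visit N
N → X
X → V
V → Y
Y → S
V → U
X → P
P → O
O → M
M → W
M → T
M → L
L → R
L → K
N → Q
N → J

Visit order: N, X, V, Y, S, U, P, O, M, W, T, L, R, K, Q, J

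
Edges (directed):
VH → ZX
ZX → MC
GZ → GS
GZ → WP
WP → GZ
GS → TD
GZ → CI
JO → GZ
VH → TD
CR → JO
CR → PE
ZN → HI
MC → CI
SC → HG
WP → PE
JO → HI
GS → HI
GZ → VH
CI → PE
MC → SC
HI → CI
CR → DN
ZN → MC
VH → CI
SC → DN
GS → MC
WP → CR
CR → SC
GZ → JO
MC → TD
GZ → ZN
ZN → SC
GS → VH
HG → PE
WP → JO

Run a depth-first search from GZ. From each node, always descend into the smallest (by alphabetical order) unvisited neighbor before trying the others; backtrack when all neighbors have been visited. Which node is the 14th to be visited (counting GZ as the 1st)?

WP

Visit GZ
GZ → CI
CI → PE
GZ → GS
GS → HI
GS → MC
MC → SC
SC → DN
SC → HG
MC → TD
GS → VH
VH → ZX
GZ → JO
GZ → WP
WP → CR
GZ → ZN

Visit order: GZ, CI, PE, GS, HI, MC, SC, DN, HG, TD, VH, ZX, JO, WP, CR, ZN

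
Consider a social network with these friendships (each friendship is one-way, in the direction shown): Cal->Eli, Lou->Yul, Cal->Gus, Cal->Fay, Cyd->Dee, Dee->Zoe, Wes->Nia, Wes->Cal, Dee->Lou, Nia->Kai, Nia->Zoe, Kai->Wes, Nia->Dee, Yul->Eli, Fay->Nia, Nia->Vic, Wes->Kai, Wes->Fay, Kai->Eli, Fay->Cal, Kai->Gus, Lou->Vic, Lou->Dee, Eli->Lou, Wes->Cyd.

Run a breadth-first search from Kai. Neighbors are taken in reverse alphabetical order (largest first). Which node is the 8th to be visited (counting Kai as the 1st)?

Cal

Visit Kai; enqueue Wes, Gus, Eli → queue [Wes, Gus, Eli]
Visit Wes; enqueue Nia, Fay, Cyd, Cal → queue [Gus, Eli, Nia, Fay, Cyd, Cal]
Visit Gus → queue [Eli, Nia, Fay, Cyd, Cal]
Visit Eli; enqueue Lou → queue [Nia, Fay, Cyd, Cal, Lou]
Visit Nia; enqueue Zoe, Vic, Dee → queue [Fay, Cyd, Cal, Lou, Zoe, Vic, Dee]
Visit Fay → queue [Cyd, Cal, Lou, Zoe, Vic, Dee]
Visit Cyd → queue [Cal, Lou, Zoe, Vic, Dee]
Visit Cal → queue [Lou, Zoe, Vic, Dee]
Visit Lou; enqueue Yul → queue [Zoe, Vic, Dee, Yul]
Visit Zoe → queue [Vic, Dee, Yul]
Visit Vic → queue [Dee, Yul]
Visit Dee → queue [Yul]
Visit Yul → queue []

Visit order: Kai, Wes, Gus, Eli, Nia, Fay, Cyd, Cal, Lou, Zoe, Vic, Dee, Yul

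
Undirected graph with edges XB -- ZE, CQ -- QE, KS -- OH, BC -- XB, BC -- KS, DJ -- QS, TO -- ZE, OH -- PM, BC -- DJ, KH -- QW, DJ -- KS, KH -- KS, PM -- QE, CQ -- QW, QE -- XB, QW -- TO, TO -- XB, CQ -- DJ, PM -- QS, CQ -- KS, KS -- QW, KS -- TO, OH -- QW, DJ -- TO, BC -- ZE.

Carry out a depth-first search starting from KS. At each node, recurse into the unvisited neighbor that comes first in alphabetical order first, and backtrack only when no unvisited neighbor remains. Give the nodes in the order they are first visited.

Visit KS
KS → BC
BC → DJ
DJ → CQ
CQ → QE
QE → PM
PM → OH
OH → QW
QW → KH
QW → TO
TO → XB
XB → ZE
PM → QS

KS, BC, DJ, CQ, QE, PM, OH, QW, KH, TO, XB, ZE, QS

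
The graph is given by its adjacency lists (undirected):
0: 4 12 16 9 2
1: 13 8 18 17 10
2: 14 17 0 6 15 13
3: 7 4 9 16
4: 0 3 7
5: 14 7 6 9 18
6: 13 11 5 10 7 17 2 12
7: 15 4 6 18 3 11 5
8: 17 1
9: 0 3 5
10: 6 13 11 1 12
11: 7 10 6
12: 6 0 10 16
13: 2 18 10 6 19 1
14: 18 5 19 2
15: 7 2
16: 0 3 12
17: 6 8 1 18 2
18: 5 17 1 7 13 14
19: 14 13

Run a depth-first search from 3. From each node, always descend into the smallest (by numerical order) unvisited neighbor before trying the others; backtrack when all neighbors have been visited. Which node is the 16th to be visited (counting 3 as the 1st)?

14

Visit 3
3 → 4
4 → 0
0 → 2
2 → 6
6 → 5
5 → 7
7 → 11
11 → 10
10 → 1
1 → 8
8 → 17
17 → 18
18 → 13
13 → 19
19 → 14
10 → 12
12 → 16
7 → 15
5 → 9

Visit order: 3, 4, 0, 2, 6, 5, 7, 11, 10, 1, 8, 17, 18, 13, 19, 14, 12, 16, 15, 9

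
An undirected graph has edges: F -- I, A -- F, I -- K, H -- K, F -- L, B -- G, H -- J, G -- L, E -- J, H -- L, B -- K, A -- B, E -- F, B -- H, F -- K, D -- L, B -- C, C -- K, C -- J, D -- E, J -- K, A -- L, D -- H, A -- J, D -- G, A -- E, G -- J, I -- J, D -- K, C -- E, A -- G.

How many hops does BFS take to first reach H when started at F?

2

Level 0: F
Level 1: A, E, I, K, L
Level 2: B, C, D, G, H, J
H first appears at level 2.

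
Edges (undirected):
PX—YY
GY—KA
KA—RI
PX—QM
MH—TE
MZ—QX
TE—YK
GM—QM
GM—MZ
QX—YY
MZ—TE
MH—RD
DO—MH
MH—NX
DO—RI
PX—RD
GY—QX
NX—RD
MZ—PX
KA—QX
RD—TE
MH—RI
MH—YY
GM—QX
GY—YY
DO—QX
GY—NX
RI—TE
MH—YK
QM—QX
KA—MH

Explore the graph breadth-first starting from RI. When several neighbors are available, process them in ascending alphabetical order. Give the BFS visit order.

Visit RI; enqueue DO, KA, MH, TE → queue [DO, KA, MH, TE]
Visit DO; enqueue QX → queue [KA, MH, TE, QX]
Visit KA; enqueue GY → queue [MH, TE, QX, GY]
Visit MH; enqueue NX, RD, YK, YY → queue [TE, QX, GY, NX, RD, YK, YY]
Visit TE; enqueue MZ → queue [QX, GY, NX, RD, YK, YY, MZ]
Visit QX; enqueue GM, QM → queue [GY, NX, RD, YK, YY, MZ, GM, QM]
Visit GY → queue [NX, RD, YK, YY, MZ, GM, QM]
Visit NX → queue [RD, YK, YY, MZ, GM, QM]
Visit RD; enqueue PX → queue [YK, YY, MZ, GM, QM, PX]
Visit YK → queue [YY, MZ, GM, QM, PX]
Visit YY → queue [MZ, GM, QM, PX]
Visit MZ → queue [GM, QM, PX]
Visit GM → queue [QM, PX]
Visit QM → queue [PX]
Visit PX → queue []

RI -> DO -> KA -> MH -> TE -> QX -> GY -> NX -> RD -> YK -> YY -> MZ -> GM -> QM -> PX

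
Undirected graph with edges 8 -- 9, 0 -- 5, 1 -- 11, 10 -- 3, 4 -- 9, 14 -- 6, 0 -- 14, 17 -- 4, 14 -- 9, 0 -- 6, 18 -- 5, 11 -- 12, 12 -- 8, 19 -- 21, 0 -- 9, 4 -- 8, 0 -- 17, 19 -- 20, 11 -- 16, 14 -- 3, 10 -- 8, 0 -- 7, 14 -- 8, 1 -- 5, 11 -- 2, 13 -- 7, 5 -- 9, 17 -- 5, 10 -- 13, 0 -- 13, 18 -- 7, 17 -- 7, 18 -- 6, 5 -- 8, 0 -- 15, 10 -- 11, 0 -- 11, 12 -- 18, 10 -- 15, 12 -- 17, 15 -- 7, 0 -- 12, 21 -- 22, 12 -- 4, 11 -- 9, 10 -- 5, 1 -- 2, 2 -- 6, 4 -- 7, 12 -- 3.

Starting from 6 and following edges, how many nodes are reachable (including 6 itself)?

BFS from 6 visits: 6, 18, 14, 2, 0, 12, 7, 5, 9, 8, 3, 11, 1, 17, 15, 13, 4, 10, 16
Reachable nodes: 19 of 23 total.

19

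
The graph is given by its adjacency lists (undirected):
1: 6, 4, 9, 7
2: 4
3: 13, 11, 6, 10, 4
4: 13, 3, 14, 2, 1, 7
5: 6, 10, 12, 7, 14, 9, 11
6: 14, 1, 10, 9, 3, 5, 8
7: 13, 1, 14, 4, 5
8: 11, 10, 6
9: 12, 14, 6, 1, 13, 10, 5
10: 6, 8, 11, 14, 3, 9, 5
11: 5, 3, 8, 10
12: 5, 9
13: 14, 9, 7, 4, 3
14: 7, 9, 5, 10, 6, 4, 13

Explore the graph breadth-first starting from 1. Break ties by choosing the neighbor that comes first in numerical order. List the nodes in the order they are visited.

Visit 1; enqueue 4, 6, 7, 9 → queue [4, 6, 7, 9]
Visit 4; enqueue 2, 3, 13, 14 → queue [6, 7, 9, 2, 3, 13, 14]
Visit 6; enqueue 5, 8, 10 → queue [7, 9, 2, 3, 13, 14, 5, 8, 10]
Visit 7 → queue [9, 2, 3, 13, 14, 5, 8, 10]
Visit 9; enqueue 12 → queue [2, 3, 13, 14, 5, 8, 10, 12]
Visit 2 → queue [3, 13, 14, 5, 8, 10, 12]
Visit 3; enqueue 11 → queue [13, 14, 5, 8, 10, 12, 11]
Visit 13 → queue [14, 5, 8, 10, 12, 11]
Visit 14 → queue [5, 8, 10, 12, 11]
Visit 5 → queue [8, 10, 12, 11]
Visit 8 → queue [10, 12, 11]
Visit 10 → queue [12, 11]
Visit 12 → queue [11]
Visit 11 → queue []

1 4 6 7 9 2 3 13 14 5 8 10 12 11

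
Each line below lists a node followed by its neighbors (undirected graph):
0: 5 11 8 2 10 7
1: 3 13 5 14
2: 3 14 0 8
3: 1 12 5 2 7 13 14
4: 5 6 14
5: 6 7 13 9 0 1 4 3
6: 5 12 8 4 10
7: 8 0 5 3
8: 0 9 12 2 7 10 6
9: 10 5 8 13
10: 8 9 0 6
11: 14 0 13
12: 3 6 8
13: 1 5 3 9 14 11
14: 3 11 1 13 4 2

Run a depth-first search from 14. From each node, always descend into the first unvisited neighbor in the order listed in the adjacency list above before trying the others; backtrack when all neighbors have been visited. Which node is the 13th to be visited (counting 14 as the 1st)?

9

Visit 14
14 → 3
3 → 1
1 → 13
13 → 5
5 → 6
6 → 12
12 → 8
8 → 0
0 → 11
0 → 2
0 → 10
10 → 9
0 → 7
6 → 4

Visit order: 14, 3, 1, 13, 5, 6, 12, 8, 0, 11, 2, 10, 9, 7, 4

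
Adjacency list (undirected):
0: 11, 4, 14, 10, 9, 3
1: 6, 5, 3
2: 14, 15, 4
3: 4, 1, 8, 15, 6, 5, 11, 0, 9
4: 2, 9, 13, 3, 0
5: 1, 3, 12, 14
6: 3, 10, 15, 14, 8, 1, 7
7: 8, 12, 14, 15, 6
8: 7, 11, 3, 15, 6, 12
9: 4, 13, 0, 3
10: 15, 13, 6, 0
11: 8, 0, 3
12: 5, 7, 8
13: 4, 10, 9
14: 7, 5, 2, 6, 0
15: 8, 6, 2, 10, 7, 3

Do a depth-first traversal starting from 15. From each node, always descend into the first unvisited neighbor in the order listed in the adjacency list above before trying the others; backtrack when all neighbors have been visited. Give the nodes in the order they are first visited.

15, 8, 7, 12, 5, 1, 6, 3, 4, 2, 14, 0, 11, 10, 13, 9

Visit 15
15 → 8
8 → 7
7 → 12
12 → 5
5 → 1
1 → 6
6 → 3
3 → 4
4 → 2
2 → 14
14 → 0
0 → 11
0 → 10
10 → 13
13 → 9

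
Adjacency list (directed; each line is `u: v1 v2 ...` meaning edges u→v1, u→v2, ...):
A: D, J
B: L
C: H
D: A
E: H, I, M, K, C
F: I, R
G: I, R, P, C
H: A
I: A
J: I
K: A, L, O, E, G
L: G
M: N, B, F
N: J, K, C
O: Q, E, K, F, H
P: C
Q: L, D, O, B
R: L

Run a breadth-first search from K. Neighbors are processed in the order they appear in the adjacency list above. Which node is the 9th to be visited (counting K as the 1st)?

Visit K; enqueue A, L, O, E, G → queue [A, L, O, E, G]
Visit A; enqueue D, J → queue [L, O, E, G, D, J]
Visit L → queue [O, E, G, D, J]
Visit O; enqueue Q, F, H → queue [E, G, D, J, Q, F, H]
Visit E; enqueue I, M, C → queue [G, D, J, Q, F, H, I, M, C]
Visit G; enqueue R, P → queue [D, J, Q, F, H, I, M, C, R, P]
Visit D → queue [J, Q, F, H, I, M, C, R, P]
Visit J → queue [Q, F, H, I, M, C, R, P]
Visit Q; enqueue B → queue [F, H, I, M, C, R, P, B]
Visit F → queue [H, I, M, C, R, P, B]
Visit H → queue [I, M, C, R, P, B]
Visit I → queue [M, C, R, P, B]
Visit M; enqueue N → queue [C, R, P, B, N]
Visit C → queue [R, P, B, N]
Visit R → queue [P, B, N]
Visit P → queue [B, N]
Visit B → queue [N]
Visit N → queue []

Visit order: K, A, L, O, E, G, D, J, Q, F, H, I, M, C, R, P, B, N

Q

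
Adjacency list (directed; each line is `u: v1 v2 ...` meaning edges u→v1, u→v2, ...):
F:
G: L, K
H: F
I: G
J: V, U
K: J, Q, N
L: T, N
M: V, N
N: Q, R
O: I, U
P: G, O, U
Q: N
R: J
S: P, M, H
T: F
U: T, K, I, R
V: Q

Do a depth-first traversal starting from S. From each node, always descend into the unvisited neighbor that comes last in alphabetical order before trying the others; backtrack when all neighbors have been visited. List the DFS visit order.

S P U T F R J V Q N K I G L O M H

Visit S
S → P
P → U
U → T
T → F
U → R
R → J
J → V
V → Q
Q → N
U → K
U → I
I → G
G → L
P → O
S → M
S → H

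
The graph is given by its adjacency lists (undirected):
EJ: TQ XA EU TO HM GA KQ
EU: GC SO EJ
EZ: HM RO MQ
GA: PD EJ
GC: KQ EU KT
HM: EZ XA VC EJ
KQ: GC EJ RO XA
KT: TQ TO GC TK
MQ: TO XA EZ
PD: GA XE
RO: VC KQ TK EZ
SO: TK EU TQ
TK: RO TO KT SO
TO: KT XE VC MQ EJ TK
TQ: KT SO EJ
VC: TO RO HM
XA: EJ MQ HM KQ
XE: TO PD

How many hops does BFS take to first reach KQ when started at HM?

Level 0: HM
Level 1: EJ, EZ, VC, XA
Level 2: EU, GA, KQ, MQ, RO, TO, TQ
Level 3: GC, KT, PD, SO, TK, XE
KQ first appears at level 2.

2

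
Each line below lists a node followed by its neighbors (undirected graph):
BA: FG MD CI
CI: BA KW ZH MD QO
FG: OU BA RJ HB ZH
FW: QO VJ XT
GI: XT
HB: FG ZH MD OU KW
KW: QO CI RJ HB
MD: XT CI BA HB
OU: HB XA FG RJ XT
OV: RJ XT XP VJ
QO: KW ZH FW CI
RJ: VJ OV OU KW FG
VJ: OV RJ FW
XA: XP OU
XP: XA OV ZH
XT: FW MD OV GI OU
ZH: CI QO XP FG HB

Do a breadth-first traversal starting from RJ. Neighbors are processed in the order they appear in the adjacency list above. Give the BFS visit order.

Visit RJ; enqueue VJ, OV, OU, KW, FG → queue [VJ, OV, OU, KW, FG]
Visit VJ; enqueue FW → queue [OV, OU, KW, FG, FW]
Visit OV; enqueue XT, XP → queue [OU, KW, FG, FW, XT, XP]
Visit OU; enqueue HB, XA → queue [KW, FG, FW, XT, XP, HB, XA]
Visit KW; enqueue QO, CI → queue [FG, FW, XT, XP, HB, XA, QO, CI]
Visit FG; enqueue BA, ZH → queue [FW, XT, XP, HB, XA, QO, CI, BA, ZH]
Visit FW → queue [XT, XP, HB, XA, QO, CI, BA, ZH]
Visit XT; enqueue MD, GI → queue [XP, HB, XA, QO, CI, BA, ZH, MD, GI]
Visit XP → queue [HB, XA, QO, CI, BA, ZH, MD, GI]
Visit HB → queue [XA, QO, CI, BA, ZH, MD, GI]
Visit XA → queue [QO, CI, BA, ZH, MD, GI]
Visit QO → queue [CI, BA, ZH, MD, GI]
Visit CI → queue [BA, ZH, MD, GI]
Visit BA → queue [ZH, MD, GI]
Visit ZH → queue [MD, GI]
Visit MD → queue [GI]
Visit GI → queue []

RJ, VJ, OV, OU, KW, FG, FW, XT, XP, HB, XA, QO, CI, BA, ZH, MD, GI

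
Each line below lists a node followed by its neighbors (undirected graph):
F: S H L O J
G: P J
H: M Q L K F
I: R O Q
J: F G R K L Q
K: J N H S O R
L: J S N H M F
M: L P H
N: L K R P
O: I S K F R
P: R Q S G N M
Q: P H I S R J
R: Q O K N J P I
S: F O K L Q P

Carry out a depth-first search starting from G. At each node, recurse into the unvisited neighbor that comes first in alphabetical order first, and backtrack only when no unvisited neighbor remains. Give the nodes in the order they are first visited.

G J F H K N L M P Q I O R S

Visit G
G → J
J → F
F → H
H → K
K → N
N → L
L → M
M → P
P → Q
Q → I
I → O
O → R
O → S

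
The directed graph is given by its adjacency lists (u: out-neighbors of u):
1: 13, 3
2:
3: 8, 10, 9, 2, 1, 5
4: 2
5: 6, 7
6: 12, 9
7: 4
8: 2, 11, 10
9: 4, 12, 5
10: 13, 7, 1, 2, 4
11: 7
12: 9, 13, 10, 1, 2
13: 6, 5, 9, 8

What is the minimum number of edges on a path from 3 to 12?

Level 0: 3
Level 1: 1, 2, 5, 8, 9, 10
Level 2: 4, 6, 7, 11, 12, 13
12 first appears at level 2.

2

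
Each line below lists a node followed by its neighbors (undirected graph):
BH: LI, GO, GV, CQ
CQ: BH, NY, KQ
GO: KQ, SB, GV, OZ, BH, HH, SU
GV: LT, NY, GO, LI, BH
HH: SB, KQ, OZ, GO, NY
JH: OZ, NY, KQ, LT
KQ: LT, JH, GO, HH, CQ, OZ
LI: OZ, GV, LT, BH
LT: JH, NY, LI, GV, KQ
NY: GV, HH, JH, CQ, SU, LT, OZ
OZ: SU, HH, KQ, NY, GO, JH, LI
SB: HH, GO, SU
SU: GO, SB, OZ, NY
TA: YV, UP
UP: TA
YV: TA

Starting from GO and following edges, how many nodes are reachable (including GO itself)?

BFS from GO visits: GO, BH, GV, HH, KQ, OZ, SB, SU, CQ, LI, LT, NY, JH
Reachable nodes: 13 of 16 total.

13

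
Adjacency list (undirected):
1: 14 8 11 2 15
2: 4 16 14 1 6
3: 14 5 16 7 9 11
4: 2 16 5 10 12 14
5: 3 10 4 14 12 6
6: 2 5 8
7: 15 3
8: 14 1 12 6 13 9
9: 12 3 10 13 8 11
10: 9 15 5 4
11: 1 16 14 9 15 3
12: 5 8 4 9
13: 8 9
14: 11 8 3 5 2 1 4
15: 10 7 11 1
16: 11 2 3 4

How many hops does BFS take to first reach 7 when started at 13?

Level 0: 13
Level 1: 8, 9
Level 2: 1, 3, 6, 10, 11, 12, 14
Level 3: 2, 4, 5, 7, 15, 16
7 first appears at level 3.

3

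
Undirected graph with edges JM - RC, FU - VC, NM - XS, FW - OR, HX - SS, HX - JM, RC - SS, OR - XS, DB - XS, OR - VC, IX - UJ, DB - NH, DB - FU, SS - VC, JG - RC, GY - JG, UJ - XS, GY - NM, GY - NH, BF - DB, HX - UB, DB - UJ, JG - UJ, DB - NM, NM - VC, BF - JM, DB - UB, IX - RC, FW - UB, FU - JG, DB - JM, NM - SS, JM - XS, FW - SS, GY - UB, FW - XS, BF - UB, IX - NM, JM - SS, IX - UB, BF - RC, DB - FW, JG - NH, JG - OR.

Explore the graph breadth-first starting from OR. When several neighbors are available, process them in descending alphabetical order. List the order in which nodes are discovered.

Visit OR; enqueue XS, VC, JG, FW → queue [XS, VC, JG, FW]
Visit XS; enqueue UJ, NM, JM, DB → queue [VC, JG, FW, UJ, NM, JM, DB]
Visit VC; enqueue SS, FU → queue [JG, FW, UJ, NM, JM, DB, SS, FU]
Visit JG; enqueue RC, NH, GY → queue [FW, UJ, NM, JM, DB, SS, FU, RC, NH, GY]
Visit FW; enqueue UB → queue [UJ, NM, JM, DB, SS, FU, RC, NH, GY, UB]
Visit UJ; enqueue IX → queue [NM, JM, DB, SS, FU, RC, NH, GY, UB, IX]
Visit NM → queue [JM, DB, SS, FU, RC, NH, GY, UB, IX]
Visit JM; enqueue HX, BF → queue [DB, SS, FU, RC, NH, GY, UB, IX, HX, BF]
Visit DB → queue [SS, FU, RC, NH, GY, UB, IX, HX, BF]
Visit SS → queue [FU, RC, NH, GY, UB, IX, HX, BF]
Visit FU → queue [RC, NH, GY, UB, IX, HX, BF]
Visit RC → queue [NH, GY, UB, IX, HX, BF]
Visit NH → queue [GY, UB, IX, HX, BF]
Visit GY → queue [UB, IX, HX, BF]
Visit UB → queue [IX, HX, BF]
Visit IX → queue [HX, BF]
Visit HX → queue [BF]
Visit BF → queue []

OR XS VC JG FW UJ NM JM DB SS FU RC NH GY UB IX HX BF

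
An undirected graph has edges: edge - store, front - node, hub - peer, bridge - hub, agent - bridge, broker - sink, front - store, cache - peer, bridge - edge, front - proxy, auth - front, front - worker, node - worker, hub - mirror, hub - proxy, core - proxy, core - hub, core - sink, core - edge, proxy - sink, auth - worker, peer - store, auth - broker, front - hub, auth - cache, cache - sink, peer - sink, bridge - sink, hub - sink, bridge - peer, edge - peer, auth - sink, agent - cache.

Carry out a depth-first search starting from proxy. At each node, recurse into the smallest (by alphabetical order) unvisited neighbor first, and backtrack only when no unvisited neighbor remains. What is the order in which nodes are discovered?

Visit proxy
proxy → core
core → edge
edge → bridge
bridge → agent
agent → cache
cache → auth
auth → broker
broker → sink
sink → hub
hub → front
front → node
node → worker
front → store
store → peer
hub → mirror

proxy, core, edge, bridge, agent, cache, auth, broker, sink, hub, front, node, worker, store, peer, mirror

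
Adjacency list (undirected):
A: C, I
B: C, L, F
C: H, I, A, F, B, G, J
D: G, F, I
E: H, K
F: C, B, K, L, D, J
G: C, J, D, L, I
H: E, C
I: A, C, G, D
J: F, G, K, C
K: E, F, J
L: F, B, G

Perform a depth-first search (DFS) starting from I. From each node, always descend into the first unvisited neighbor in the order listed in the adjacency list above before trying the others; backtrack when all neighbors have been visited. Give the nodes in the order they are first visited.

I A C H E K F B L G J D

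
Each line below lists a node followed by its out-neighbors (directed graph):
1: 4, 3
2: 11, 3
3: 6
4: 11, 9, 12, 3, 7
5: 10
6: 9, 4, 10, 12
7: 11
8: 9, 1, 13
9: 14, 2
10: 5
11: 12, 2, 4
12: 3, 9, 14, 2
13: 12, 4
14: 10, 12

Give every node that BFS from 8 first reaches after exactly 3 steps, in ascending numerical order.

6, 7, 10, 11

Level 0: 8
Level 1: 1, 9, 13
Level 2: 2, 3, 4, 12, 14
Level 3: 6, 7, 10, 11
Level 4: 5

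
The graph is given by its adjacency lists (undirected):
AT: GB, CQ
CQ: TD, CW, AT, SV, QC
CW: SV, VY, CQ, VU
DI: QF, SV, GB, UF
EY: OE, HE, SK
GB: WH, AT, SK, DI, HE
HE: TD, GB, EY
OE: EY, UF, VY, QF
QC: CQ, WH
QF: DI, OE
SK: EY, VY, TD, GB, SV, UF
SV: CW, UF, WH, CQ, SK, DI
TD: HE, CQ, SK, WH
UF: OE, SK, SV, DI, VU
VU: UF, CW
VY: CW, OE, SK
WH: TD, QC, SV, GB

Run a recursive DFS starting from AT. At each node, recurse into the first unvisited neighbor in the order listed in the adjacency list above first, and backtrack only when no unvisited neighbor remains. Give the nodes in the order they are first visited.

AT → GB → WH → TD → HE → EY → OE → UF → SK → VY → CW → SV → CQ → QC → DI → QF → VU

Visit AT
AT → GB
GB → WH
WH → TD
TD → HE
HE → EY
EY → OE
OE → UF
UF → SK
SK → VY
VY → CW
CW → SV
SV → CQ
CQ → QC
SV → DI
DI → QF
CW → VU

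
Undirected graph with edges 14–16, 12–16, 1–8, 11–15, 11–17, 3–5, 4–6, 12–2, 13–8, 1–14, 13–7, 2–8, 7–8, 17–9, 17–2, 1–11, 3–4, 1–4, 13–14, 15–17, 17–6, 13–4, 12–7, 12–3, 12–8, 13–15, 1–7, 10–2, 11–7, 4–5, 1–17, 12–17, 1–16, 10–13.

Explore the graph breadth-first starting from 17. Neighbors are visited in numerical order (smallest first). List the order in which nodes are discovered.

17 -> 1 -> 2 -> 6 -> 9 -> 11 -> 12 -> 15 -> 4 -> 7 -> 8 -> 14 -> 16 -> 10 -> 3 -> 13 -> 5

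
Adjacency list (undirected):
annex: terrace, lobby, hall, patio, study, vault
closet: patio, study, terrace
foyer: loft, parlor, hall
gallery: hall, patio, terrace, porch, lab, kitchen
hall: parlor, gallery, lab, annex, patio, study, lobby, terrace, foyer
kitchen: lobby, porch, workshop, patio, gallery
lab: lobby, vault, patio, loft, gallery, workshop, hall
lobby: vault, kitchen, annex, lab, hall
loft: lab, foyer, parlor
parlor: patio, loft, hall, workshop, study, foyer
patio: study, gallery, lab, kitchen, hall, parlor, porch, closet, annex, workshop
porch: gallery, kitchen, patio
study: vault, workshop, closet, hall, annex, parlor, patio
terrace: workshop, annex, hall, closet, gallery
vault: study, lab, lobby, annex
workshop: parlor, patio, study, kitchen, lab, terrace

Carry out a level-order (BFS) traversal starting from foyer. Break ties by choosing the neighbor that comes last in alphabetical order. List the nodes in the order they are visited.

Visit foyer; enqueue parlor, loft, hall → queue [parlor, loft, hall]
Visit parlor; enqueue workshop, study, patio → queue [loft, hall, workshop, study, patio]
Visit loft; enqueue lab → queue [hall, workshop, study, patio, lab]
Visit hall; enqueue terrace, lobby, gallery, annex → queue [workshop, study, patio, lab, terrace, lobby, gallery, annex]
Visit workshop; enqueue kitchen → queue [study, patio, lab, terrace, lobby, gallery, annex, kitchen]
Visit study; enqueue vault, closet → queue [patio, lab, terrace, lobby, gallery, annex, kitchen, vault, closet]
Visit patio; enqueue porch → queue [lab, terrace, lobby, gallery, annex, kitchen, vault, closet, porch]
Visit lab → queue [terrace, lobby, gallery, annex, kitchen, vault, closet, porch]
Visit terrace → queue [lobby, gallery, annex, kitchen, vault, closet, porch]
Visit lobby → queue [gallery, annex, kitchen, vault, closet, porch]
Visit gallery → queue [annex, kitchen, vault, closet, porch]
Visit annex → queue [kitchen, vault, closet, porch]
Visit kitchen → queue [vault, closet, porch]
Visit vault → queue [closet, porch]
Visit closet → queue [porch]
Visit porch → queue []

foyer, parlor, loft, hall, workshop, study, patio, lab, terrace, lobby, gallery, annex, kitchen, vault, closet, porch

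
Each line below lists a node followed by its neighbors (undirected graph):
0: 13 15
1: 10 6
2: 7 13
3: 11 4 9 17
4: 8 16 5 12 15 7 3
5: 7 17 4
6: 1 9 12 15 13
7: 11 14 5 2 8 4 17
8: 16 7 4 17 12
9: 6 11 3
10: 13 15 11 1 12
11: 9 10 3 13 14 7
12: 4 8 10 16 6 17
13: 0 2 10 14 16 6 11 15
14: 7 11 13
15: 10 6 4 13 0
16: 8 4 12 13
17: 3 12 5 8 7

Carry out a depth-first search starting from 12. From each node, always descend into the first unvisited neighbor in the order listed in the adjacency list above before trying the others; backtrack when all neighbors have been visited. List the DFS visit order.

Visit 12
12 → 4
4 → 8
8 → 16
16 → 13
13 → 0
0 → 15
15 → 10
10 → 11
11 → 9
9 → 6
6 → 1
9 → 3
3 → 17
17 → 5
5 → 7
7 → 14
7 → 2

12 4 8 16 13 0 15 10 11 9 6 1 3 17 5 7 14 2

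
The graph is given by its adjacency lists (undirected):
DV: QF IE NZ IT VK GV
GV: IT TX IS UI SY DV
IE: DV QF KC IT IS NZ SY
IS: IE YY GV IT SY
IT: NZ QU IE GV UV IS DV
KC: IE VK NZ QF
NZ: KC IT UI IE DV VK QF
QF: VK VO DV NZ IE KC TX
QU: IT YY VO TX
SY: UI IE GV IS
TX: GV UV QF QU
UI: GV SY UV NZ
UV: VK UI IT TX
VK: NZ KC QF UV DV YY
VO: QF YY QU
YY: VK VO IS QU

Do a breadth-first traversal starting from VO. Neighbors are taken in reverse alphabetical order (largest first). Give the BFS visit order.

VO, YY, QU, QF, VK, IS, TX, IT, NZ, KC, IE, DV, UV, SY, GV, UI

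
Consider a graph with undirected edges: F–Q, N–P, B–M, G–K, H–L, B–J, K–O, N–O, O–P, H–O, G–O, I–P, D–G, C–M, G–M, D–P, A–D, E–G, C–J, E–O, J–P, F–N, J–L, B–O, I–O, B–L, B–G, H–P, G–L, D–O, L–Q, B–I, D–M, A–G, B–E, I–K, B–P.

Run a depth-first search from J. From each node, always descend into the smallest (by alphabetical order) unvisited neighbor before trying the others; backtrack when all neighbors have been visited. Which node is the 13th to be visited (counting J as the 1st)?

F

Visit J
J → B
B → E
E → G
G → A
A → D
D → M
M → C
D → O
O → H
H → L
L → Q
Q → F
F → N
N → P
P → I
I → K

Visit order: J, B, E, G, A, D, M, C, O, H, L, Q, F, N, P, I, K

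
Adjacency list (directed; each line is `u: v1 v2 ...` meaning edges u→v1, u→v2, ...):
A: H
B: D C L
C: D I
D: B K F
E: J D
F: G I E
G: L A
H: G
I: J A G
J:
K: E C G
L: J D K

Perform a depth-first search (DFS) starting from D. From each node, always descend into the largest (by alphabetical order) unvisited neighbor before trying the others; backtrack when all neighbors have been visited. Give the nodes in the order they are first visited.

D -> K -> G -> L -> J -> A -> H -> E -> C -> I -> F -> B

Visit D
D → K
K → G
G → L
L → J
G → A
A → H
K → E
K → C
C → I
D → F
D → B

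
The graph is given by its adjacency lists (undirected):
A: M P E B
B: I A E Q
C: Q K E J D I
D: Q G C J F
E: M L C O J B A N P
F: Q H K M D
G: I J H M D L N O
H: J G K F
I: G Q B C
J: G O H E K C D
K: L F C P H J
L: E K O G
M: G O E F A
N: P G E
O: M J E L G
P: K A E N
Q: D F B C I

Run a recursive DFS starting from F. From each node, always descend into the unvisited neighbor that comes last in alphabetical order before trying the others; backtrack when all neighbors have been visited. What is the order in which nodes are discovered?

Visit F
F → Q
Q → I
I → G
G → O
O → M
M → E
E → P
P → N
P → K
K → L
K → J
J → H
J → D
D → C
P → A
A → B

F → Q → I → G → O → M → E → P → N → K → L → J → H → D → C → A → B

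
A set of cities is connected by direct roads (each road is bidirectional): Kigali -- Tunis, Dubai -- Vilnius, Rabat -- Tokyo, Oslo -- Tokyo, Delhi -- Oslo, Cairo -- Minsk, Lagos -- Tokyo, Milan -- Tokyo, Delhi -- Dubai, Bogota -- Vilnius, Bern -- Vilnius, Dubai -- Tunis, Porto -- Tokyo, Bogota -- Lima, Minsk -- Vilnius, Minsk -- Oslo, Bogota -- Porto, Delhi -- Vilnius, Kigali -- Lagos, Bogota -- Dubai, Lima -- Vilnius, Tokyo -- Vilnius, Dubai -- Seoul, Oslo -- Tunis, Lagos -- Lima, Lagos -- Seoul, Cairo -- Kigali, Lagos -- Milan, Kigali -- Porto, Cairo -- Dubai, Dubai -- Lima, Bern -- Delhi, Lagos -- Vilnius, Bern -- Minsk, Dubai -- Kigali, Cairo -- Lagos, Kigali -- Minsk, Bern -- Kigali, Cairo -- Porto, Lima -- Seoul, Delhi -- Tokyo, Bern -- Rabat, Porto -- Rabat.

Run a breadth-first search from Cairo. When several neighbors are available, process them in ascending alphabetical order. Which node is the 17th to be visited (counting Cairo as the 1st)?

Rabat

Visit Cairo; enqueue Dubai, Kigali, Lagos, Minsk, Porto → queue [Dubai, Kigali, Lagos, Minsk, Porto]
Visit Dubai; enqueue Bogota, Delhi, Lima, Seoul, Tunis, Vilnius → queue [Kigali, Lagos, Minsk, Porto, Bogota, Delhi, Lima, Seoul, Tunis, Vilnius]
Visit Kigali; enqueue Bern → queue [Lagos, Minsk, Porto, Bogota, Delhi, Lima, Seoul, Tunis, Vilnius, Bern]
Visit Lagos; enqueue Milan, Tokyo → queue [Minsk, Porto, Bogota, Delhi, Lima, Seoul, Tunis, Vilnius, Bern, Milan, Tokyo]
Visit Minsk; enqueue Oslo → queue [Porto, Bogota, Delhi, Lima, Seoul, Tunis, Vilnius, Bern, Milan, Tokyo, Oslo]
Visit Porto; enqueue Rabat → queue [Bogota, Delhi, Lima, Seoul, Tunis, Vilnius, Bern, Milan, Tokyo, Oslo, Rabat]
Visit Bogota → queue [Delhi, Lima, Seoul, Tunis, Vilnius, Bern, Milan, Tokyo, Oslo, Rabat]
Visit Delhi → queue [Lima, Seoul, Tunis, Vilnius, Bern, Milan, Tokyo, Oslo, Rabat]
Visit Lima → queue [Seoul, Tunis, Vilnius, Bern, Milan, Tokyo, Oslo, Rabat]
Visit Seoul → queue [Tunis, Vilnius, Bern, Milan, Tokyo, Oslo, Rabat]
Visit Tunis → queue [Vilnius, Bern, Milan, Tokyo, Oslo, Rabat]
Visit Vilnius → queue [Bern, Milan, Tokyo, Oslo, Rabat]
Visit Bern → queue [Milan, Tokyo, Oslo, Rabat]
Visit Milan → queue [Tokyo, Oslo, Rabat]
Visit Tokyo → queue [Oslo, Rabat]
Visit Oslo → queue [Rabat]
Visit Rabat → queue []

Visit order: Cairo, Dubai, Kigali, Lagos, Minsk, Porto, Bogota, Delhi, Lima, Seoul, Tunis, Vilnius, Bern, Milan, Tokyo, Oslo, Rabat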